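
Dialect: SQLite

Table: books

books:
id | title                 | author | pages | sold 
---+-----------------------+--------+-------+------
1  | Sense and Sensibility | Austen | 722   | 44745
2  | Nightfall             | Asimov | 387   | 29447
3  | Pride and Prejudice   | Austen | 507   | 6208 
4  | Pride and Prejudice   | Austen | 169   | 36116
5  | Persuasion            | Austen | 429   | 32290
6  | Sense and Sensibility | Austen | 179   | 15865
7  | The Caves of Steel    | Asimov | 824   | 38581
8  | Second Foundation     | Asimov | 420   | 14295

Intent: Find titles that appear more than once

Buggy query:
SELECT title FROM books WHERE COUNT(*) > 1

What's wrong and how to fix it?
Bug: COUNT(*) is an aggregate and cannot be used in WHERE

Fix: Group first, then use HAVING for the count condition

Corrected query:
SELECT title FROM books GROUP BY title HAVING COUNT(*) > 1

Result:
title                
---------------------
Pride and Prejudice  
Sense and Sensibility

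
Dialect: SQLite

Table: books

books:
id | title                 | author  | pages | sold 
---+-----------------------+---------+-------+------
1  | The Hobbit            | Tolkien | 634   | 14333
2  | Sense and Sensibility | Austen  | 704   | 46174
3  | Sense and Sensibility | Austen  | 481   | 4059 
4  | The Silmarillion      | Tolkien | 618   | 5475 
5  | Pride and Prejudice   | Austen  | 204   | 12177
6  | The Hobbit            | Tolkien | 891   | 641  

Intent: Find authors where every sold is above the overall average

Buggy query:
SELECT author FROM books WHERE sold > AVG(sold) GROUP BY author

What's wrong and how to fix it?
Bug: WHERE evaluates per row before aggregation, so AVG() is unavailable

Fix: Compute the overall average in a scalar subquery and compare each group's MIN against it in HAVING

Corrected query:
SELECT author FROM books GROUP BY author HAVING MIN(sold) > (SELECT AVG(sold) FROM books)

Result:
(no rows)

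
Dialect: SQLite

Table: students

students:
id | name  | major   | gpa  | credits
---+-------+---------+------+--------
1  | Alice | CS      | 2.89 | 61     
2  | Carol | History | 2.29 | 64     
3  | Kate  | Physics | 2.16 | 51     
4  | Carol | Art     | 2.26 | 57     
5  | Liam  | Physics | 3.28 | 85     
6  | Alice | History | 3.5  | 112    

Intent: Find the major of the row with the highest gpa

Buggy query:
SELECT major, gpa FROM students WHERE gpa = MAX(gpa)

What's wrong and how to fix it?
Bug: MAX(gpa) is an aggregate and cannot be used directly in WHERE

Fix: Use a subquery: WHERE gpa = (SELECT MAX(gpa) FROM students)

Corrected query:
SELECT major, gpa FROM students WHERE gpa = (SELECT MAX(gpa) FROM students)

Result:
major   | gpa
--------+----
History | 3.5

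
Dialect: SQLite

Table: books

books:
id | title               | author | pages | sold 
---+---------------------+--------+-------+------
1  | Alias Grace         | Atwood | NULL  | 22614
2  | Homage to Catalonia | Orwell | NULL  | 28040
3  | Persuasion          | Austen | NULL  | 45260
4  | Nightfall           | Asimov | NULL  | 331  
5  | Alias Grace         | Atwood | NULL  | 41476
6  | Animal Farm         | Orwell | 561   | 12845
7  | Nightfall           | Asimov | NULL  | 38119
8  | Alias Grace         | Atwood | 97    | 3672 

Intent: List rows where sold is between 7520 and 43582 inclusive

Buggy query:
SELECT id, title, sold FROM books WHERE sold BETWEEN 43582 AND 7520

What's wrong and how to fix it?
Bug: BETWEEN expects the lower bound first; with 43582 AND 7520 the range is empty

Fix: Write BETWEEN 7520 AND 43582

Corrected query:
SELECT id, title, sold FROM books WHERE sold BETWEEN 7520 AND 43582

Result:
id | title               | sold 
---+---------------------+------
1  | Alias Grace         | 22614
2  | Homage to Catalonia | 28040
5  | Alias Grace         | 41476
6  | Animal Farm         | 12845
7  | Nightfall           | 38119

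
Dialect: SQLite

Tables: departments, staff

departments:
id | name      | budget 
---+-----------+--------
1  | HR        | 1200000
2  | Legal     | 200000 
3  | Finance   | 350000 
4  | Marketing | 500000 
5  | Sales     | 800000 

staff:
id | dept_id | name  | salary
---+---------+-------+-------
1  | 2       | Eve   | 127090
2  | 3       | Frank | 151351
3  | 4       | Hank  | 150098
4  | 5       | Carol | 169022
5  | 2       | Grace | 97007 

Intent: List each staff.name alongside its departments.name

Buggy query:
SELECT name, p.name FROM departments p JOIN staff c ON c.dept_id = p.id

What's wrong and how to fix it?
Bug: 'name' exists in both joined tables, so the database can't tell which one is meant

Fix: Qualify the column with its table alias (c.name)

Corrected query:
SELECT c.name, p.name FROM departments p JOIN staff c ON c.dept_id = p.id

Result:
name  | name     
------+----------
Eve   | Legal    
Frank | Finance  
Hank  | Marketing
Carol | Sales    
Grace | Legal    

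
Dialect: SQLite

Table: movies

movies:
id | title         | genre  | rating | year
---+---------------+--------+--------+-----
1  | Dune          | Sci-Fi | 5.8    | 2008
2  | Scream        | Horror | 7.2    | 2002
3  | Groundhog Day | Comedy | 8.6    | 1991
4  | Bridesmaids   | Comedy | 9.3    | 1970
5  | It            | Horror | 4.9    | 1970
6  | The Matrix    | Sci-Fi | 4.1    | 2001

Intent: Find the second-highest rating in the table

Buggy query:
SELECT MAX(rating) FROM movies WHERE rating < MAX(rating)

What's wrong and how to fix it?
Bug: MAX(rating) on the right of the comparison is an aggregate-in-WHERE error

Fix: Compute the overall MAX in a subquery, then take MAX of rows below it

Corrected query:
SELECT MAX(rating) FROM movies WHERE rating < (SELECT MAX(rating) FROM movies)

Result:
MAX(rating)
-----------
8.6        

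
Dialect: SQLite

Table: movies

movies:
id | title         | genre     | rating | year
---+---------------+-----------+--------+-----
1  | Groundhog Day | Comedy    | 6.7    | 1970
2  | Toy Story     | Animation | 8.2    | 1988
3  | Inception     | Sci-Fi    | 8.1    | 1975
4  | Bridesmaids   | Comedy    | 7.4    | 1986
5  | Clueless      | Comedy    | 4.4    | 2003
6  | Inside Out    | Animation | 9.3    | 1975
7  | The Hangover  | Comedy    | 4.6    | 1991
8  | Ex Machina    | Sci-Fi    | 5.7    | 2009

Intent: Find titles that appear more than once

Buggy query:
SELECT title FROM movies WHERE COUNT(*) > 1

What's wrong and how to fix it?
Bug: WHERE can't reference COUNT(*); aggregates are computed after WHERE

Fix: Group first, then use HAVING for the count condition

Corrected query:
SELECT title FROM movies GROUP BY title HAVING COUNT(*) > 1

Result:
(no rows)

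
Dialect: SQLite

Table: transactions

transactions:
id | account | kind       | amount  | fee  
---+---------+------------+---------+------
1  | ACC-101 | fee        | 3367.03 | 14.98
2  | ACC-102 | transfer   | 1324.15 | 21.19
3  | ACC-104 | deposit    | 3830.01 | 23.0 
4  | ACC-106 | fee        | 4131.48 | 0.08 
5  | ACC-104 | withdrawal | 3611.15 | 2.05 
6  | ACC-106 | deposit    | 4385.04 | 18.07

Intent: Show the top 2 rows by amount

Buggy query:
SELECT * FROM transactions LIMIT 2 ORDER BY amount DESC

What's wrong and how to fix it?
Bug: LIMIT must come after ORDER BY

Fix: Sort with ORDER BY, then apply LIMIT

Corrected query:
SELECT * FROM transactions ORDER BY amount DESC LIMIT 2

Result:
id | account | kind    | amount  | fee  
---+---------+---------+---------+------
6  | ACC-106 | deposit | 4385.04 | 18.07
4  | ACC-106 | fee     | 4131.48 | 0.08 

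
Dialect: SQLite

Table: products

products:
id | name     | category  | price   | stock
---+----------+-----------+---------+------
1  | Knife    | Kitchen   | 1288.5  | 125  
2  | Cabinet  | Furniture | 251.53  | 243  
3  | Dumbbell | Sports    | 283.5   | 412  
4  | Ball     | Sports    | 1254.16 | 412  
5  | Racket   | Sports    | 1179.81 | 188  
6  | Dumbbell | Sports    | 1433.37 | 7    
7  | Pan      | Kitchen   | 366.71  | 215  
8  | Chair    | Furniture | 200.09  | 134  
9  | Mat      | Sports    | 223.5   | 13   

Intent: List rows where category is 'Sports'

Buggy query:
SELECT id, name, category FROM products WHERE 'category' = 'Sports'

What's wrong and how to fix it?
Bug: 'category' in single quotes is a string literal, not the column; the comparison is literal-vs-literal and never true

Fix: Reference the column as category without single quotes

Corrected query:
SELECT id, name, category FROM products WHERE category = 'Sports'

Result:
id | name     | category
---+----------+---------
3  | Dumbbell | Sports  
4  | Ball     | Sports  
5  | Racket   | Sports  
6  | Dumbbell | Sports  
9  | Mat      | Sports  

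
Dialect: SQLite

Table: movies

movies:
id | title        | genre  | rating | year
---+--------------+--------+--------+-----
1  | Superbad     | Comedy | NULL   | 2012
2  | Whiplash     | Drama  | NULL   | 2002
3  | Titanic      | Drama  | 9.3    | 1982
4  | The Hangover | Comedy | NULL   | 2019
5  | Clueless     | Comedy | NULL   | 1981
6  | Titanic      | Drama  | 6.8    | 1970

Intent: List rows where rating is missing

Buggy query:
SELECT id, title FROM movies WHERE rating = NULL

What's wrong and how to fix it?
Bug: '= NULL' is always unknown in SQL three-valued logic, so no rows match

Fix: Use IS NULL to test for NULL

Corrected query:
SELECT id, title FROM movies WHERE rating IS NULL

Result:
id | title       
---+-------------
1  | Superbad    
2  | Whiplash    
4  | The Hangover
5  | Clueless    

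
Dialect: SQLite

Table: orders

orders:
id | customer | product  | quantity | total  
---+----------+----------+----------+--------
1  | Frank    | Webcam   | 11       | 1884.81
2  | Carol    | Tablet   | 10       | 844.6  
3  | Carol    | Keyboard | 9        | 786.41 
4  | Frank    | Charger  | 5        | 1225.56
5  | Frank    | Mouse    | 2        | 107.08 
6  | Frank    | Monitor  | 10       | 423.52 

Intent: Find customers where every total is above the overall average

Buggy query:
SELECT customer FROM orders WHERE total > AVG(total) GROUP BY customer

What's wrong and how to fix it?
Bug: WHERE evaluates per row before aggregation, so AVG() is unavailable

Fix: Use a subquery for AVG and a HAVING MIN(...) filter so the condition holds for every row in the group

Corrected query:
SELECT customer FROM orders GROUP BY customer HAVING MIN(total) > (SELECT AVG(total) FROM orders)

Result:
(no rows)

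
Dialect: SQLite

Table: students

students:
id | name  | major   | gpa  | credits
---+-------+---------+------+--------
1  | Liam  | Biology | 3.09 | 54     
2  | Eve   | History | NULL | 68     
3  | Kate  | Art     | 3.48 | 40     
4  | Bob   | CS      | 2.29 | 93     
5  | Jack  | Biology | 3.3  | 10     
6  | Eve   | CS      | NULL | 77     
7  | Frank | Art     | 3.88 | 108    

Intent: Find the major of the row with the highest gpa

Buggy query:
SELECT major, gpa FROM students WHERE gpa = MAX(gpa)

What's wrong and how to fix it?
Bug: WHERE is evaluated per row; an aggregate over the whole table isn't defined there

Fix: Use a subquery: WHERE gpa = (SELECT MAX(gpa) FROM students)

Corrected query:
SELECT major, gpa FROM students WHERE gpa = (SELECT MAX(gpa) FROM students)

Result:
major | gpa 
------+-----
Art   | 3.88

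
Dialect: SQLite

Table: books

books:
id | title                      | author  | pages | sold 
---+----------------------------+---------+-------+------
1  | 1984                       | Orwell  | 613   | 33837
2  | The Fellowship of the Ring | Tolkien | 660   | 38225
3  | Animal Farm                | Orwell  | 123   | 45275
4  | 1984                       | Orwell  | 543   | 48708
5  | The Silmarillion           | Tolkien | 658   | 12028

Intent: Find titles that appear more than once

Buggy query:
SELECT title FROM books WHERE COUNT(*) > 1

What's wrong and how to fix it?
Bug: WHERE can't reference COUNT(*); aggregates are computed after WHERE

Fix: GROUP BY title, then filter groups with HAVING COUNT(*) > 1

Corrected query:
SELECT title FROM books GROUP BY title HAVING COUNT(*) > 1

Result:
title
-----
1984 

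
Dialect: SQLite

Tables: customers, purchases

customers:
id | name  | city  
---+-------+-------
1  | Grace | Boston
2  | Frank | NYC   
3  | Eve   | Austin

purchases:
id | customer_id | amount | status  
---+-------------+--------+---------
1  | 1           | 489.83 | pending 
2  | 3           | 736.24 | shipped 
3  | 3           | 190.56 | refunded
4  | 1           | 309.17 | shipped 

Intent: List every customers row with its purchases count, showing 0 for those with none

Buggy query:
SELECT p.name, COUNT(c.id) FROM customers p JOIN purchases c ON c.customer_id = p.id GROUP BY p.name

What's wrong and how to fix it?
Bug: INNER JOIN drops customers rows that have no matching purchases rows

Fix: Switch to LEFT JOIN to retain unmatched parent rows

Corrected query:
SELECT p.name, COUNT(c.id) FROM customers p LEFT JOIN purchases c ON c.customer_id = p.id GROUP BY p.name

Result:
name  | COUNT(c.id)
------+------------
Eve   | 2          
Frank | 0          
Grace | 2          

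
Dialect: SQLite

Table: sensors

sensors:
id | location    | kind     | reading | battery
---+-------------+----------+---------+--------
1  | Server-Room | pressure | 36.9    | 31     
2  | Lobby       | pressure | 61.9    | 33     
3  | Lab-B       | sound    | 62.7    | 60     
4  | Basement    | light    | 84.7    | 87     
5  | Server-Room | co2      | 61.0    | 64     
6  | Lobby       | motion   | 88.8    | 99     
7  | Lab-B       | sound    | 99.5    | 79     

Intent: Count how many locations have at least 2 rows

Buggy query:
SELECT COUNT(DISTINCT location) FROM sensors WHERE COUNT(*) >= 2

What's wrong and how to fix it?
Bug: WHERE filters individual rows, not groups, so a group-level COUNT is invalid there

Fix: Use a subquery that GROUPs and filters with HAVING, then count its rows

Corrected query:
SELECT COUNT(*) FROM (SELECT location FROM sensors GROUP BY location HAVING COUNT(*) >= 2)

Result:
COUNT(*)
--------
3       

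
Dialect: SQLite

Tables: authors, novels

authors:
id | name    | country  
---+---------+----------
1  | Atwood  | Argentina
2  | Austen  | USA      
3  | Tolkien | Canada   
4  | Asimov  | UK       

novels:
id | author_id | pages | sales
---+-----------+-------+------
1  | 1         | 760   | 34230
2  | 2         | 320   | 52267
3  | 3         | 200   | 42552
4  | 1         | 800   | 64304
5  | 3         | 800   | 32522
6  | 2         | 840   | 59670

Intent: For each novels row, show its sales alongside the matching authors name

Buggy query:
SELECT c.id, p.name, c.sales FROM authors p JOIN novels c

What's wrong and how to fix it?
Bug: JOIN with no ON clause produces a cartesian product; every novels row pairs with every authors row

Fix: Specify the join condition linking the foreign key to the parent id

Corrected query:
SELECT c.id, p.name, c.sales FROM authors p JOIN novels c ON c.author_id = p.id

Result:
id | name    | sales
---+---------+------
1  | Atwood  | 34230
2  | Austen  | 52267
3  | Tolkien | 42552
4  | Atwood  | 64304
5  | Tolkien | 32522
6  | Austen  | 59670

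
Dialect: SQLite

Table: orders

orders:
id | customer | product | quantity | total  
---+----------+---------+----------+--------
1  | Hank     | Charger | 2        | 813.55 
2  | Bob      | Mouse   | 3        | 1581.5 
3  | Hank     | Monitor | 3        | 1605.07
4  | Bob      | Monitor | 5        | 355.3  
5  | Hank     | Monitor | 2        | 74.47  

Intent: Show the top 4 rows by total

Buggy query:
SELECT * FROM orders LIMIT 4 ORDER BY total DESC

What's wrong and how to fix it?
Bug: ORDER BY cannot follow LIMIT; LIMIT is the final clause

Fix: Swap the clauses: ORDER BY first, then LIMIT

Corrected query:
SELECT * FROM orders ORDER BY total DESC LIMIT 4

Result:
id | customer | product | quantity | total  
---+----------+---------+----------+--------
3  | Hank     | Monitor | 3        | 1605.07
2  | Bob      | Mouse   | 3        | 1581.5 
1  | Hank     | Charger | 2        | 813.55 
4  | Bob      | Monitor | 5        | 355.3  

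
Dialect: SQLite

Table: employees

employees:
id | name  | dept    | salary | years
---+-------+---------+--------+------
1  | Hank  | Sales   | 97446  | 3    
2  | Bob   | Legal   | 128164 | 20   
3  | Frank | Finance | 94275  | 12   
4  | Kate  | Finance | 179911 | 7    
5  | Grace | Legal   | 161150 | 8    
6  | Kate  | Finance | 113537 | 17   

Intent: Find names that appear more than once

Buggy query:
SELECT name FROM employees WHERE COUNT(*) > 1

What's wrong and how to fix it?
Bug: COUNT(*) is an aggregate and cannot be used in WHERE

Fix: Group first, then use HAVING for the count condition

Corrected query:
SELECT name FROM employees GROUP BY name HAVING COUNT(*) > 1

Result:
name
----
Kate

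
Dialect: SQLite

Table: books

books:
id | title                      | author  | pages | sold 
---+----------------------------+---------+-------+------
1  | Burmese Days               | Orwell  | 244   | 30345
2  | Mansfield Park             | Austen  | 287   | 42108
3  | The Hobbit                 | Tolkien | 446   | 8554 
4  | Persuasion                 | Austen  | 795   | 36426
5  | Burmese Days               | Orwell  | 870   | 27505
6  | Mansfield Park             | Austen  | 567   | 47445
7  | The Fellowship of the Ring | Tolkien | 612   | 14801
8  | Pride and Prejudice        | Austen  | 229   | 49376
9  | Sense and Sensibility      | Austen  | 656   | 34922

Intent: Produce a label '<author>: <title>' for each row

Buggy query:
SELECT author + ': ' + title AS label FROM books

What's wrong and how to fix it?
Bug: SQLite uses || for string concatenation; + coerces text to numbers (yielding 0)

Fix: Use the || operator for string concatenation

Corrected query:
SELECT author || ': ' || title AS label FROM books

Result:
label                              
-----------------------------------
Orwell: Burmese Days               
Austen: Mansfield Park             
Tolkien: The Hobbit                
Austen: Persuasion                 
Orwell: Burmese Days               
Austen: Mansfield Park             
Tolkien: The Fellowship of the Ring
Austen: Pride and Prejudice        
Austen: Sense and Sensibility      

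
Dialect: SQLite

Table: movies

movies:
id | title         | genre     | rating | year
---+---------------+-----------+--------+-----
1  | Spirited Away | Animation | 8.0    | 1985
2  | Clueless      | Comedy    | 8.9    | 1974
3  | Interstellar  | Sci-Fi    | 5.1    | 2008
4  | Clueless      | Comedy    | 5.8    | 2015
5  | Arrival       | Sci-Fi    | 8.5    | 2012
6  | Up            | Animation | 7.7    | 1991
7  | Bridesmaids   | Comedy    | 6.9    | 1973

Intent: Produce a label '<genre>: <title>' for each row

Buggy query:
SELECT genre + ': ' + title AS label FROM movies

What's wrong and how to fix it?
Bug: SQLite uses || for string concatenation; + coerces text to numbers (yielding 0)

Fix: Use the || operator for string concatenation

Corrected query:
SELECT genre || ': ' || title AS label FROM movies

Result:
label                   
------------------------
Animation: Spirited Away
Comedy: Clueless        
Sci-Fi: Interstellar    
Comedy: Clueless        
Sci-Fi: Arrival         
Animation: Up           
Comedy: Bridesmaids     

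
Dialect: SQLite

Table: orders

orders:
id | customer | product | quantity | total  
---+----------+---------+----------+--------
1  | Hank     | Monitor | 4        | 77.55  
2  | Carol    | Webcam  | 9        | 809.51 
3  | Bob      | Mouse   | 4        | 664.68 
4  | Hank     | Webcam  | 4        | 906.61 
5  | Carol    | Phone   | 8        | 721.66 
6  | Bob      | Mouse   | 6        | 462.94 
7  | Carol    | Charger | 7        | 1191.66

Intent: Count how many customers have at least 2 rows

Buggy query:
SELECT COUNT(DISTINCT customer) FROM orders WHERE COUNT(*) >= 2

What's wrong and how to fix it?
Bug: WHERE filters individual rows, not groups, so a group-level COUNT is invalid there

Fix: Group first with HAVING COUNT(*) >= 2, then COUNT the resulting groups

Corrected query:
SELECT COUNT(*) FROM (SELECT customer FROM orders GROUP BY customer HAVING COUNT(*) >= 2)

Result:
COUNT(*)
--------
3       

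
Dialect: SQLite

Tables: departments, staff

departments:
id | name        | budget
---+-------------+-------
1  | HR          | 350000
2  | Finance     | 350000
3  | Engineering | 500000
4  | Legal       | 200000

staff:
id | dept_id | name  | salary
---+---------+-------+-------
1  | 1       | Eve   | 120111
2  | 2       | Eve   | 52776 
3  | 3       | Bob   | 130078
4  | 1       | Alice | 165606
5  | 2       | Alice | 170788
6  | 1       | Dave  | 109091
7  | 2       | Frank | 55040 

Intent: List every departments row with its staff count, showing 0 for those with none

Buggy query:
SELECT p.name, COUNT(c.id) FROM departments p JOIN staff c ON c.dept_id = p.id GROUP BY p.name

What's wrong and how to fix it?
Bug: An inner join excludes parents with zero children

Fix: Use LEFT JOIN so parents without children still appear (COUNT(c.id) gives 0)

Corrected query:
SELECT p.name, COUNT(c.id) FROM departments p LEFT JOIN staff c ON c.dept_id = p.id GROUP BY p.name

Result:
name        | COUNT(c.id)
------------+------------
Engineering | 1          
Finance     | 3          
HR          | 3          
Legal       | 0          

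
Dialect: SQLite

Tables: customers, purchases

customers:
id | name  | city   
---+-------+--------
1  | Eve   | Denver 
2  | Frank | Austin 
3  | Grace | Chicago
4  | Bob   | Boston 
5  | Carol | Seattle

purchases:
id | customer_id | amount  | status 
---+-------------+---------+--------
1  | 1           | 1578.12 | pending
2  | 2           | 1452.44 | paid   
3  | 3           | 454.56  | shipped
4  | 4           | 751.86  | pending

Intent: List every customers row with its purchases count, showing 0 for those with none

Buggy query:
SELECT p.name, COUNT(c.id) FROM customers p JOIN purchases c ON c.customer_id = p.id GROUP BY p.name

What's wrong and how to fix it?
Bug: INNER JOIN drops customers rows that have no matching purchases rows

Fix: Use LEFT JOIN so parents without children still appear (COUNT(c.id) gives 0)

Corrected query:
SELECT p.name, COUNT(c.id) FROM customers p LEFT JOIN purchases c ON c.customer_id = p.id GROUP BY p.name

Result:
name  | COUNT(c.id)
------+------------
Bob   | 1          
Carol | 0          
Eve   | 1          
Frank | 1          
Grace | 1          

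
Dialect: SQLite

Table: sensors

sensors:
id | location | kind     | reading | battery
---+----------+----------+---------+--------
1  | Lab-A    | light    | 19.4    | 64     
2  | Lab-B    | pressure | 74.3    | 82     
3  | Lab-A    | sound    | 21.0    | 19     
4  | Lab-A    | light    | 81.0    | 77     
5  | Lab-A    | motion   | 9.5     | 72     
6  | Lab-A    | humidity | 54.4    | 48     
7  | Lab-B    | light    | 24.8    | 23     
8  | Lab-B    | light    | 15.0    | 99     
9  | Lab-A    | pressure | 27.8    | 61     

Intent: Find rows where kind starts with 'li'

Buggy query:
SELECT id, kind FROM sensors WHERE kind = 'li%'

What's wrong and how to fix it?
Bug: '=' compares the literal string including the % character; pattern matching needs LIKE

Fix: Use LIKE for wildcard pattern matching

Corrected query:
SELECT id, kind FROM sensors WHERE kind LIKE 'li%'

Result:
id | kind 
---+------
1  | light
4  | light
7  | light
8  | light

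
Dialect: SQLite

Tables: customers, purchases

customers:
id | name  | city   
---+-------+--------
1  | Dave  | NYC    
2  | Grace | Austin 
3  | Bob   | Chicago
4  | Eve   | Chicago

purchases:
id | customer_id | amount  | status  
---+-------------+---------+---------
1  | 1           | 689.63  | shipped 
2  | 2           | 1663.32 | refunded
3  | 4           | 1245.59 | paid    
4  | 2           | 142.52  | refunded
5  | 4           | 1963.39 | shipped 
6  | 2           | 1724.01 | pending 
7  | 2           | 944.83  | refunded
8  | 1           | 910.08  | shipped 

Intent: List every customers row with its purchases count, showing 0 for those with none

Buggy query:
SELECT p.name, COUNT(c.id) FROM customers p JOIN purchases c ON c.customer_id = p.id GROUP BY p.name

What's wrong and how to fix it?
Bug: An inner join excludes parents with zero children

Fix: Use LEFT JOIN so parents without children still appear (COUNT(c.id) gives 0)

Corrected query:
SELECT p.name, COUNT(c.id) FROM customers p LEFT JOIN purchases c ON c.customer_id = p.id GROUP BY p.name

Result:
name  | COUNT(c.id)
------+------------
Bob   | 0          
Dave  | 2          
Eve   | 2          
Grace | 4          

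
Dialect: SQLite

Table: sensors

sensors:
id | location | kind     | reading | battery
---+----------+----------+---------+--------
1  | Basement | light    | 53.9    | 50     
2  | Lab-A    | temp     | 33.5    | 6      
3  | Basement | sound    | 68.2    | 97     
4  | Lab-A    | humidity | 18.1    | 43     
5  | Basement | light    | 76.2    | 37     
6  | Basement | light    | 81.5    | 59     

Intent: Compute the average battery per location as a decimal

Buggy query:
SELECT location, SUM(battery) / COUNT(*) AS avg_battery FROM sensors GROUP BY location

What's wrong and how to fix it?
Bug: SUM(battery) and COUNT(*) are both integers; the division truncates the fractional part

Fix: Cast one side to REAL so the division keeps the fractional part

Corrected query:
SELECT location, SUM(battery) * 1.0 / COUNT(*) AS avg_battery FROM sensors GROUP BY location

Result:
location | avg_battery
---------+------------
Basement | 60.75      
Lab-A    | 24.5       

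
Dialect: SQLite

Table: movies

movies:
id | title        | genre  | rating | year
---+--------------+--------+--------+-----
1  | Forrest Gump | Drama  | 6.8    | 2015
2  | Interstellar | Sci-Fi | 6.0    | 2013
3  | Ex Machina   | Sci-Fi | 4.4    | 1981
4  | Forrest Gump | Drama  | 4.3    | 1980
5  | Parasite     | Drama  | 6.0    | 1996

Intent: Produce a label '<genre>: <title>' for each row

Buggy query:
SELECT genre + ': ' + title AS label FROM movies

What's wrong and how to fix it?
Bug: '+' is numeric addition; on text columns SQLite converts them to 0 instead of concatenating

Fix: Use the || operator for string concatenation

Corrected query:
SELECT genre || ': ' || title AS label FROM movies

Result:
label               
--------------------
Drama: Forrest Gump 
Sci-Fi: Interstellar
Sci-Fi: Ex Machina  
Drama: Forrest Gump 
Drama: Parasite     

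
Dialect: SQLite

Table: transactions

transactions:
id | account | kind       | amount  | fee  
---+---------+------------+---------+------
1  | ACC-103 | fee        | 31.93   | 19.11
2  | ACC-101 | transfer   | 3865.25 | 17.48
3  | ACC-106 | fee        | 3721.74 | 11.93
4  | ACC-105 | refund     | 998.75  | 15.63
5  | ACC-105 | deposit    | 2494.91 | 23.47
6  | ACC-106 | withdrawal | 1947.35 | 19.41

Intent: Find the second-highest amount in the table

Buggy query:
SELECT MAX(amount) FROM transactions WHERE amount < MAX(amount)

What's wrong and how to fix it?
Bug: MAX(amount) on the right of the comparison is an aggregate-in-WHERE error

Fix: Compute the overall MAX in a subquery, then take MAX of rows below it

Corrected query:
SELECT MAX(amount) FROM transactions WHERE amount < (SELECT MAX(amount) FROM transactions)

Result:
MAX(amount)
-----------
3721.74    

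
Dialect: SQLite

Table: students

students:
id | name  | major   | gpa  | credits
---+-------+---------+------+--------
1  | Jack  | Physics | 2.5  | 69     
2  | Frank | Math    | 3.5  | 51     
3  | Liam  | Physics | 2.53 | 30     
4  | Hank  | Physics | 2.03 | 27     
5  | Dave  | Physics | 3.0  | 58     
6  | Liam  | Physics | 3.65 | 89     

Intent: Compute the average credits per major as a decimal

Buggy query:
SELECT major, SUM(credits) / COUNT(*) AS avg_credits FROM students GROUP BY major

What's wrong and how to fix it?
Bug: Both operands are integers, so '/' performs integer division and truncates

Fix: Multiply by 1.0 (or CAST to REAL) to force floating-point division

Corrected query:
SELECT major, SUM(credits) * 1.0 / COUNT(*) AS avg_credits FROM students GROUP BY major

Result:
major   | avg_credits
--------+------------
Math    | 51         
Physics | 54.6       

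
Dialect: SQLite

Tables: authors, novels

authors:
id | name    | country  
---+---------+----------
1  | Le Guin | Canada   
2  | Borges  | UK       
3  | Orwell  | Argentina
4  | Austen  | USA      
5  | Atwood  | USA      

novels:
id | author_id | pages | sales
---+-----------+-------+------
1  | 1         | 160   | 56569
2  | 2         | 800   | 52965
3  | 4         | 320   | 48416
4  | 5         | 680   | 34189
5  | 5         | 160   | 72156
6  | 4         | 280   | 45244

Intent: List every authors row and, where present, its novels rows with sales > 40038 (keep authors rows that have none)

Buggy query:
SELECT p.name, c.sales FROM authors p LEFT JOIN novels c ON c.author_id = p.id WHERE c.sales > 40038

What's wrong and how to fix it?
Bug: Filtering c.sales in WHERE discards the NULL rows produced by LEFT JOIN, turning it into an inner join

Fix: Move the right-table condition into the ON clause so unmatched parents are kept

Corrected query:
SELECT p.name, c.sales FROM authors p LEFT JOIN novels c ON c.author_id = p.id AND c.sales > 40038

Result:
name    | sales
--------+------
Le Guin | 56569
Borges  | 52965
Orwell  | NULL 
Austen  | 45244
Austen  | 48416
Atwood  | 72156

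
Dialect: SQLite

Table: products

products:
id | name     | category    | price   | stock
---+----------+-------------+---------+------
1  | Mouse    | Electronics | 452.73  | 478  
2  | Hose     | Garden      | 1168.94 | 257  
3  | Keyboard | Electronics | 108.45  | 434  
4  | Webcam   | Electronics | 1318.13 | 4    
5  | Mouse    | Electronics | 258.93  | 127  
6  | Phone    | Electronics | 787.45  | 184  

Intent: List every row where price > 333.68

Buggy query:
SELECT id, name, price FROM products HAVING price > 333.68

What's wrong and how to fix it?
Bug: This is a non-aggregate query (no GROUP BY, no aggregates), so in SQLite the HAVING clause is invalid here; a row-level condition belongs in WHERE

Fix: Replace HAVING with WHERE since the condition applies to individual rows

Corrected query:
SELECT id, name, price FROM products WHERE price > 333.68

Result:
id | name   | price  
---+--------+--------
1  | Mouse  | 452.73 
2  | Hose   | 1168.94
4  | Webcam | 1318.13
6  | Phone  | 787.45 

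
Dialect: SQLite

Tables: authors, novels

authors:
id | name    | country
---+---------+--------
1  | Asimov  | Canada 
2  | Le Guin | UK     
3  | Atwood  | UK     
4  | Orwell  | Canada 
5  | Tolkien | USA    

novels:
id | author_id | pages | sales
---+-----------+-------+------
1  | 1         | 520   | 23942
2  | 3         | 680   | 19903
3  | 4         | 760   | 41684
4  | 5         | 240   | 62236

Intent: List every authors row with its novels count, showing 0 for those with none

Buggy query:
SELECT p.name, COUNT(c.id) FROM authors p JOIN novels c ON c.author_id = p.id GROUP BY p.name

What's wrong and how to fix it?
Bug: An inner join excludes parents with zero children

Fix: Switch to LEFT JOIN to retain unmatched parent rows

Corrected query:
SELECT p.name, COUNT(c.id) FROM authors p LEFT JOIN novels c ON c.author_id = p.id GROUP BY p.name

Result:
name    | COUNT(c.id)
--------+------------
Asimov  | 1          
Atwood  | 1          
Le Guin | 0          
Orwell  | 1          
Tolkien | 1          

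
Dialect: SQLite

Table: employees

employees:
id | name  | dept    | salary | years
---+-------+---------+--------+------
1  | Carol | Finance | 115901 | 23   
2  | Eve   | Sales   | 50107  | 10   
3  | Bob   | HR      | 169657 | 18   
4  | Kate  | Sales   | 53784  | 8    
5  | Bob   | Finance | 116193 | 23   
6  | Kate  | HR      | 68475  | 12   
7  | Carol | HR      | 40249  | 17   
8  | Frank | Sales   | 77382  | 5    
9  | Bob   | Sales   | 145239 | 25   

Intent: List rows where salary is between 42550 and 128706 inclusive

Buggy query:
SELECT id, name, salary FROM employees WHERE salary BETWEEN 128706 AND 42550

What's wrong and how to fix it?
Bug: The bounds are reversed; BETWEEN a AND b requires a <= b to match anything

Fix: Swap the bounds so the smaller value comes first

Corrected query:
SELECT id, name, salary FROM employees WHERE salary BETWEEN 42550 AND 128706

Result:
id | name  | salary
---+-------+-------
1  | Carol | 115901
2  | Eve   | 50107 
4  | Kate  | 53784 
5  | Bob   | 116193
6  | Kate  | 68475 
8  | Frank | 77382 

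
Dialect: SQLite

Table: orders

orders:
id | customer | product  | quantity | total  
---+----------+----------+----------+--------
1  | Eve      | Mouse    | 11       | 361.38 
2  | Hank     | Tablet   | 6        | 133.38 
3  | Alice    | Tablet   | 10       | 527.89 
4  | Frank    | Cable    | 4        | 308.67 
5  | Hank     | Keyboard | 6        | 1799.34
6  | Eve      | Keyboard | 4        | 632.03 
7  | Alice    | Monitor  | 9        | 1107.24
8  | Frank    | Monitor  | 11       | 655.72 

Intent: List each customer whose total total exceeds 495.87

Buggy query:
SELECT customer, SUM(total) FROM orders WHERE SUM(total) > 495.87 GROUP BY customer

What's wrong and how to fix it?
Bug: SUM(total) is an aggregate, but WHERE filters rows before aggregation

Fix: Use HAVING (which filters groups after aggregation) instead of WHERE

Corrected query:
SELECT customer, SUM(total) FROM orders GROUP BY customer HAVING SUM(total) > 495.87

Result:
customer | SUM(total)
---------+-----------
Alice    | 1635.13   
Eve      | 993.41    
Frank    | 964.39    
Hank     | 1932.72   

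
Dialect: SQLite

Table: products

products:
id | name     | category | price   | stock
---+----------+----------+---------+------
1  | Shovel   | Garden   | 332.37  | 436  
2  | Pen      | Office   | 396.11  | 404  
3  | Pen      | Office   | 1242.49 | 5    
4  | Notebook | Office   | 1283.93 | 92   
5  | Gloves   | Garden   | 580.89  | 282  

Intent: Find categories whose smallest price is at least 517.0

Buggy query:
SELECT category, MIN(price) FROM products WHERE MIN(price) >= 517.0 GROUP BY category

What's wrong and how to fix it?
Bug: MIN() in WHERE is a misuse of aggregate

Fix: Use HAVING for the per-group MIN condition

Corrected query:
SELECT category, MIN(price) FROM products GROUP BY category HAVING MIN(price) >= 517.0

Result:
(no rows)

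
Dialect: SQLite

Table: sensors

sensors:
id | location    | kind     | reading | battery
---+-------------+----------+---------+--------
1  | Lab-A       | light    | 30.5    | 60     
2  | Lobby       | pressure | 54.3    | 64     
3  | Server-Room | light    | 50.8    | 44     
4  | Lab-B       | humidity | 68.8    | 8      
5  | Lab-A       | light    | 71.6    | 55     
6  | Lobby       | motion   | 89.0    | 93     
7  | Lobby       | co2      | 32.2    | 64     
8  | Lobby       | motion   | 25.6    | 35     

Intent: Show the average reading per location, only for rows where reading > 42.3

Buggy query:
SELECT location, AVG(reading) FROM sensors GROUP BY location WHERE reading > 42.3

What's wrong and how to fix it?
Bug: Row-level WHERE must come before GROUP BY in the clause order

Fix: Move the WHERE clause before GROUP BY

Corrected query:
SELECT location, AVG(reading) FROM sensors WHERE reading > 42.3 GROUP BY location

Result:
location    | AVG(reading)
------------+-------------
Lab-A       | 71.6        
Lab-B       | 68.8        
Lobby       | 71.65       
Server-Room | 50.8        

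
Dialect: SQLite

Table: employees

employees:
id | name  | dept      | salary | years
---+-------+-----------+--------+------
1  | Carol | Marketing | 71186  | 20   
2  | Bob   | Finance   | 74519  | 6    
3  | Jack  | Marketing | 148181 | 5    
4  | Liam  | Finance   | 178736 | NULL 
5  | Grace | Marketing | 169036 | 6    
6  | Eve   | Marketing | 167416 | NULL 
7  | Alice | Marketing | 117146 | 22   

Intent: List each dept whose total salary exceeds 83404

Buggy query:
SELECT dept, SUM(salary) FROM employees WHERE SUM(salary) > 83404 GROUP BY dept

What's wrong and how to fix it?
Bug: WHERE runs before GROUP BY, so aggregates aren't available there

Fix: Use HAVING (which filters groups after aggregation) instead of WHERE

Corrected query:
SELECT dept, SUM(salary) FROM employees GROUP BY dept HAVING SUM(salary) > 83404

Result:
dept      | SUM(salary)
----------+------------
Finance   | 253255     
Marketing | 672965     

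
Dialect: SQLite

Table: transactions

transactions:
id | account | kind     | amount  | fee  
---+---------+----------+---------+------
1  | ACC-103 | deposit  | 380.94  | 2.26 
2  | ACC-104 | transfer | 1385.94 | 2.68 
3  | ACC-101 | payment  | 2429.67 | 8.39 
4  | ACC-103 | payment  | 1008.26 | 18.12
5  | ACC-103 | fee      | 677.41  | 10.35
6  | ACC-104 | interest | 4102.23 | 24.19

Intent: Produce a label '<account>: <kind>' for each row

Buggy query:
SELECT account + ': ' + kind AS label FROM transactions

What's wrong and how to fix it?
Bug: SQLite uses || for string concatenation; + coerces text to numbers (yielding 0)

Fix: Use the || operator for string concatenation

Corrected query:
SELECT account || ': ' || kind AS label FROM transactions

Result:
label            
-----------------
ACC-103: deposit 
ACC-104: transfer
ACC-101: payment 
ACC-103: payment 
ACC-103: fee     
ACC-104: interest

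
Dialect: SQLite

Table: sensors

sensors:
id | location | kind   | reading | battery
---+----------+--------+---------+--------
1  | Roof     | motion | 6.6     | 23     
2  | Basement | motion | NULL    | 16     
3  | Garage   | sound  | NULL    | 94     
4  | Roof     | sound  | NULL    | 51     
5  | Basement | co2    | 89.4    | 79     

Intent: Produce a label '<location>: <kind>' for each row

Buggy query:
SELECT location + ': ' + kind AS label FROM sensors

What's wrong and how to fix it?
Bug: '+' is numeric addition; on text columns SQLite converts them to 0 instead of concatenating

Fix: Use the || operator for string concatenation

Corrected query:
SELECT location || ': ' || kind AS label FROM sensors

Result:
label           
----------------
Roof: motion    
Basement: motion
Garage: sound   
Roof: sound     
Basement: co2   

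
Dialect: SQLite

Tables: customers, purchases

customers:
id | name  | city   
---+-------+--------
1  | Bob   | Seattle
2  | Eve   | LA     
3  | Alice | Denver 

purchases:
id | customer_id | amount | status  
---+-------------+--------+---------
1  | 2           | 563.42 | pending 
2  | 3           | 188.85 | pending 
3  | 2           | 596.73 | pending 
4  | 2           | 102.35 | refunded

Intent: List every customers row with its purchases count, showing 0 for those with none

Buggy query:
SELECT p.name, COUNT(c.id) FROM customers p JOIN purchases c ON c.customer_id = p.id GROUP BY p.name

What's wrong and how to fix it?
Bug: INNER JOIN drops customers rows that have no matching purchases rows

Fix: Use LEFT JOIN so parents without children still appear (COUNT(c.id) gives 0)

Corrected query:
SELECT p.name, COUNT(c.id) FROM customers p LEFT JOIN purchases c ON c.customer_id = p.id GROUP BY p.name

Result:
name  | COUNT(c.id)
------+------------
Alice | 1          
Bob   | 0          
Eve   | 3          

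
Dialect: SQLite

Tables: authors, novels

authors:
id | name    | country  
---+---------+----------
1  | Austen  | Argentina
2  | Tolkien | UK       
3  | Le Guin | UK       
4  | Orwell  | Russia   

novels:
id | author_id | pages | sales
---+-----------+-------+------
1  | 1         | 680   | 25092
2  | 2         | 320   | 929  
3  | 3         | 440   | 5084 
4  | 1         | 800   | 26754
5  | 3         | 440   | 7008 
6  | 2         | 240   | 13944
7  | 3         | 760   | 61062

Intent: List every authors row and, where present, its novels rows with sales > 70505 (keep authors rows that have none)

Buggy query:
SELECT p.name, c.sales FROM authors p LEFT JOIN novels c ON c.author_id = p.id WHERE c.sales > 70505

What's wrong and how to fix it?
Bug: Filtering c.sales in WHERE discards the NULL rows produced by LEFT JOIN, turning it into an inner join

Fix: Put 'c.sales > 70505' in the JOIN's ON clause instead of WHERE

Corrected query:
SELECT p.name, c.sales FROM authors p LEFT JOIN novels c ON c.author_id = p.id AND c.sales > 70505

Result:
name    | sales
--------+------
Austen  | NULL 
Tolkien | NULL 
Le Guin | NULL 
Orwell  | NULL 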